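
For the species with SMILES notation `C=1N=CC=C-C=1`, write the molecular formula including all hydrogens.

C5H5N

Heavy atoms from the SMILES: 5 C, 1 N.
Implicit hydrogens by atom environment:
  5 × C (aromatic): 1 H each → 5
  1 × N (aromatic): no H
  Total hydrogens = 5.
Molecular formula: C5H5N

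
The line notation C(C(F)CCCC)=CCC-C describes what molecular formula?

Heavy atoms from the SMILES: 10 C, 1 F.
Implicit hydrogens by atom environment:
  5 × C: 2 H each → 10
  3 × C: 1 H each → 3
  2 × C: 3 H each → 6
  1 × F: no H
  Total hydrogens = 19.
Molecular formula: C10H19F

C10H19F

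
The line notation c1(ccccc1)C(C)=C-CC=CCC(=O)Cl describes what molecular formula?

Heavy atoms from the SMILES: 14 C, 1 Cl, 1 O.
Implicit hydrogens by atom environment:
  5 × C (aromatic): 1 H each → 5
  3 × C: 1 H each → 3
  2 × C: 2 H each → 4
  2 × C: no H
  1 × C: 3 H
  1 × C (aromatic): no H
  1 × Cl: no H
  1 × O: no H
  Total hydrogens = 15.
Molecular formula: C14H15ClO

C14H15ClO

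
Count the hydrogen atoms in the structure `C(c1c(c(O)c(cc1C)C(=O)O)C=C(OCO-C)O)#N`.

Hydrogens are implicit in SMILES; fill each atom to its normal valence:
  5 × C (aromatic): no H
  3 × C: no H
  3 × O: 1 H each → 3
  3 × O: no H
  2 × C: 3 H each → 6
  1 × C: 2 H
  1 × C (aromatic): 1 H
  1 × C: 1 H
  1 × N: no H
  Total hydrogens = 13.

13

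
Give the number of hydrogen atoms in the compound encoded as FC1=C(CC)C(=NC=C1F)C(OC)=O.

9

Hydrogens are implicit in SMILES; fill each atom to its normal valence:
  4 × C (aromatic): no H
  2 × C: 3 H each → 6
  2 × F: no H
  2 × O: no H
  1 × C: 2 H
  1 × C (aromatic): 1 H
  1 × C: no H
  1 × N (aromatic): no H
  Total hydrogens = 9.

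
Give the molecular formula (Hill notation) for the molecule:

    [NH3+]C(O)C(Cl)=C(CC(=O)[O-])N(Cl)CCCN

C8H15Cl2N3O3

Heavy atoms from the SMILES: 8 C, 2 Cl, 3 N, 3 O.
Implicit hydrogens by atom environment:
  4 × C: 2 H each → 8
  3 × C: no H
  2 × Cl: no H
  1 × C: 1 H
  1 × N (charge +1): 3 H
  1 × N: 2 H
  1 × N: no H
  1 × O: 1 H
  1 × O: no H
  1 × O (charge -1): no H
  Total hydrogens = 15.
Molecular formula: C8H15Cl2N3O3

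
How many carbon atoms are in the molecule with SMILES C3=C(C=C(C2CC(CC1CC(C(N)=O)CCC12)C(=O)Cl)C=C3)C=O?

19

The symbol for carbon appears 19 times in the SMILES. (Cl is a single chlorine, not C + l.)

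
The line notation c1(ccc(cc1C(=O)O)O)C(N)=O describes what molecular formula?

C8H7NO4

Heavy atoms from the SMILES: 8 C, 1 N, 4 O.
Implicit hydrogens by atom environment:
  3 × C (aromatic): 1 H each → 3
  3 × C (aromatic): no H
  2 × C: no H
  2 × O: 1 H each → 2
  2 × O: no H
  1 × N: 2 H
  Total hydrogens = 7.
Molecular formula: C8H7NO4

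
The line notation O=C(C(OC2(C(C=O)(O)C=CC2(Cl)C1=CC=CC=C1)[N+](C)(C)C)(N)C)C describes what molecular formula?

C19H26ClN2O4+

Heavy atoms from the SMILES: 19 C, 1 Cl, 2 N, 4 O.
Implicit hydrogens by atom environment:
  5 × C: 3 H each → 15
  5 × C (aromatic): 1 H each → 5
  5 × C: no H
  3 × C: 1 H each → 3
  3 × O: no H
  1 × C (aromatic): no H
  1 × Cl: no H
  1 × N: 2 H
  1 × N (charge +1): no H
  1 × O: 1 H
  Total hydrogens = 26.
Net charge +1.
Molecular formula: C19H26ClN2O4+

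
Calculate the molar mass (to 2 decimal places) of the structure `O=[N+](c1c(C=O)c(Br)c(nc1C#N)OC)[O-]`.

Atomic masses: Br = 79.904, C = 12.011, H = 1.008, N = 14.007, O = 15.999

Molecular formula: C8H4BrN3O4.
M = 1×79.904 + 8×12.011 + 4×1.008 + 3×14.007 + 4×15.999 = 286.04 g/mol.

286.04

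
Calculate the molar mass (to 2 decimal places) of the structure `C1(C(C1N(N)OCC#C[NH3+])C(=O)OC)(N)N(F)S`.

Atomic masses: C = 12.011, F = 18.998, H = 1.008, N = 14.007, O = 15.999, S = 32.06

280.30

Molecular formula: C8H15FN5O3S+.
M = 8×12.011 + 1×18.998 + 15×1.008 + 5×14.007 + 3×15.999 + 1×32.06 = 280.30 g/mol.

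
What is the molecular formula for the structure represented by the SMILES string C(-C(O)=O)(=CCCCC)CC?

Heavy atoms from the SMILES: 9 C, 2 O.
Implicit hydrogens by atom environment:
  4 × C: 2 H each → 8
  2 × C: 3 H each → 6
  2 × C: no H
  1 × C: 1 H
  1 × O: 1 H
  1 × O: no H
  Total hydrogens = 16.
Molecular formula: C9H16O2

C9H16O2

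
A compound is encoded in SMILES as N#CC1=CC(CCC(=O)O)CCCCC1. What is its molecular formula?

Heavy atoms from the SMILES: 12 C, 1 N, 2 O.
Implicit hydrogens by atom environment:
  7 × C: 2 H each → 14
  3 × C: no H
  2 × C: 1 H each → 2
  1 × N: no H
  1 × O: 1 H
  1 × O: no H
  Total hydrogens = 17.
Molecular formula: C12H17NO2

C12H17NO2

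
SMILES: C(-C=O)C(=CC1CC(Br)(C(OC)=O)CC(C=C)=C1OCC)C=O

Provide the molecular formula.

C17H21BrO5

Heavy atoms from the SMILES: 1 Br, 17 C, 5 O.
Implicit hydrogens by atom environment:
  5 × C: 2 H each → 10
  5 × C: 1 H each → 5
  5 × C: no H
  5 × O: no H
  2 × C: 3 H each → 6
  1 × Br: no H
  Total hydrogens = 21.
Molecular formula: C17H21BrO5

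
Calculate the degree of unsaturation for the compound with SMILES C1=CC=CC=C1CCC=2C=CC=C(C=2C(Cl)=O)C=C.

10

Molecular formula from the SMILES: C17H15ClO.
DoU = (2C + 2 + N − H − X)/2 = (2·17 + 2 + 0 − 15 − 1)/2 = 20/2 = 10.
(Structurally: 2 ring(s) + 8 π bond(s) = 10.)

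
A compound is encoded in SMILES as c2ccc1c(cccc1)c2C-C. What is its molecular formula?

C12H12

Heavy atoms from the SMILES: 12 C.
Implicit hydrogens by atom environment:
  7 × C (aromatic): 1 H each → 7
  3 × C (aromatic): no H
  1 × C: 3 H
  1 × C: 2 H
  Total hydrogens = 12.
Molecular formula: C12H12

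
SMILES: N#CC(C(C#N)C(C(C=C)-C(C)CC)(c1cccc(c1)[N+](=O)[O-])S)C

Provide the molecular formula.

C19H23N3O2S

Heavy atoms from the SMILES: 19 C, 3 N, 2 O, 1 S.
Implicit hydrogens by atom environment:
  5 × C: 1 H each → 5
  4 × C (aromatic): 1 H each → 4
  3 × C: 3 H each → 9
  3 × C: no H
  2 × C: 2 H each → 4
  2 × C (aromatic): no H
  2 × N: no H
  1 × N (charge +1): no H
  1 × O: no H
  1 × O (charge -1): no H
  1 × S: 1 H
  Total hydrogens = 23.
Molecular formula: C19H23N3O2S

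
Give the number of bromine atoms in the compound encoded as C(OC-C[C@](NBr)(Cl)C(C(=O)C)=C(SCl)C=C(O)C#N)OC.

1

The symbol for bromine appears 1 time in the SMILES.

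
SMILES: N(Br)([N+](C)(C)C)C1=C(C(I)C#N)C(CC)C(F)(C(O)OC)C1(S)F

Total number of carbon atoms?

The symbol for carbon appears 14 times in the SMILES.

14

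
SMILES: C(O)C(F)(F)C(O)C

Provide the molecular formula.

C4H8F2O2

Heavy atoms from the SMILES: 4 C, 2 F, 2 O.
Implicit hydrogens by atom environment:
  2 × F: no H
  2 × O: 1 H each → 2
  1 × C: 3 H
  1 × C: 2 H
  1 × C: 1 H
  1 × C: no H
  Total hydrogens = 8.
Molecular formula: C4H8F2O2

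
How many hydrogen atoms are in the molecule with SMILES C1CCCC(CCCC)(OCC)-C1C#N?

Hydrogens are implicit in SMILES; fill each atom to its normal valence:
  8 × C: 2 H each → 16
  2 × C: 3 H each → 6
  2 × C: no H
  1 × C: 1 H
  1 × N: no H
  1 × O: no H
  Total hydrogens = 23.

23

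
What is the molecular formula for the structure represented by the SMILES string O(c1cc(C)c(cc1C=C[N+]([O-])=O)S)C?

C10H11NO3S

Heavy atoms from the SMILES: 10 C, 1 N, 3 O, 1 S.
Implicit hydrogens by atom environment:
  4 × C (aromatic): no H
  2 × C: 3 H each → 6
  2 × C (aromatic): 1 H each → 2
  2 × C: 1 H each → 2
  2 × O: no H
  1 × N (charge +1): no H
  1 × O (charge -1): no H
  1 × S: 1 H
  Total hydrogens = 11.
Molecular formula: C10H11NO3S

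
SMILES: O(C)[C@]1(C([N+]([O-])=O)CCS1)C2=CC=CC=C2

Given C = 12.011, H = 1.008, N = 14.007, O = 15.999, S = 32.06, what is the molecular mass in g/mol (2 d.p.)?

Molecular formula: C11H13NO3S.
M = 11×12.011 + 13×1.008 + 1×14.007 + 3×15.999 + 1×32.06 = 239.29 g/mol.

239.29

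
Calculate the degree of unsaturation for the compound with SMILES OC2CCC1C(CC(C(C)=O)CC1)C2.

3

Molecular formula from the SMILES: C12H20O2.
DoU = (2C + 2 + N − H − X)/2 = (2·12 + 2 + 0 − 20 − 0)/2 = 6/2 = 3.
(Structurally: 2 ring(s) + 1 π bond(s) = 3.)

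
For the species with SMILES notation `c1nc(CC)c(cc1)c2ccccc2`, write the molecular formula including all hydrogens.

C13H13N

Heavy atoms from the SMILES: 13 C, 1 N.
Implicit hydrogens by atom environment:
  8 × C (aromatic): 1 H each → 8
  3 × C (aromatic): no H
  1 × C: 3 H
  1 × C: 2 H
  1 × N (aromatic): no H
  Total hydrogens = 13.
Molecular formula: C13H13N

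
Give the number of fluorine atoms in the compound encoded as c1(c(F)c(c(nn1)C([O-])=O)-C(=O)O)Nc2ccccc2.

The symbol for fluorine appears 1 time in the SMILES.

1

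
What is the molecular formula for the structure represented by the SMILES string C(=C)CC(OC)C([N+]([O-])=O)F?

C6H10FNO3

Heavy atoms from the SMILES: 6 C, 1 F, 1 N, 3 O.
Implicit hydrogens by atom environment:
  3 × C: 1 H each → 3
  2 × C: 2 H each → 4
  2 × O: no H
  1 × C: 3 H
  1 × F: no H
  1 × N (charge +1): no H
  1 × O (charge -1): no H
  Total hydrogens = 10.
Molecular formula: C6H10FNO3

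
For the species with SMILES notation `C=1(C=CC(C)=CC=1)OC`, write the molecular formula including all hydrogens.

Heavy atoms from the SMILES: 8 C, 1 O.
Implicit hydrogens by atom environment:
  4 × C (aromatic): 1 H each → 4
  2 × C: 3 H each → 6
  2 × C (aromatic): no H
  1 × O: no H
  Total hydrogens = 10.
Molecular formula: C8H10O

C8H10O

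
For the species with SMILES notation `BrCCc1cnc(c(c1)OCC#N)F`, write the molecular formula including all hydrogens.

C9H8BrFN2O

Heavy atoms from the SMILES: 1 Br, 9 C, 1 F, 2 N, 1 O.
Implicit hydrogens by atom environment:
  3 × C: 2 H each → 6
  3 × C (aromatic): no H
  2 × C (aromatic): 1 H each → 2
  1 × Br: no H
  1 × C: no H
  1 × F: no H
  1 × N (aromatic): no H
  1 × N: no H
  1 × O: no H
  Total hydrogens = 8.
Molecular formula: C9H8BrFN2O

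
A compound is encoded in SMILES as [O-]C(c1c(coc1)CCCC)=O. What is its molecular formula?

Heavy atoms from the SMILES: 9 C, 3 O.
Implicit hydrogens by atom environment:
  3 × C: 2 H each → 6
  2 × C (aromatic): 1 H each → 2
  2 × C (aromatic): no H
  1 × C: 3 H
  1 × C: no H
  1 × O (aromatic): no H
  1 × O: no H
  1 × O (charge -1): no H
  Total hydrogens = 11.
Net charge -1.
Molecular formula: C9H11O3-

C9H11O3-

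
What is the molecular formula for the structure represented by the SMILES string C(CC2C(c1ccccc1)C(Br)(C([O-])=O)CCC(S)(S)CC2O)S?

Heavy atoms from the SMILES: 1 Br, 17 C, 3 O, 3 S.
Implicit hydrogens by atom environment:
  5 × C: 2 H each → 10
  5 × C (aromatic): 1 H each → 5
  3 × C: 1 H each → 3
  3 × C: no H
  3 × S: 1 H each → 3
  1 × Br: no H
  1 × C (aromatic): no H
  1 × O: 1 H
  1 × O: no H
  1 × O (charge -1): no H
  Total hydrogens = 22.
Net charge -1.
Molecular formula: C17H22BrO3S3-

C17H22BrO3S3-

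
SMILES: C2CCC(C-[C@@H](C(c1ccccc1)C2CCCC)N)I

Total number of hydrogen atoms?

Hydrogens are implicit in SMILES; fill each atom to its normal valence:
  7 × C: 2 H each → 14
  5 × C (aromatic): 1 H each → 5
  4 × C: 1 H each → 4
  1 × C: 3 H
  1 × C (aromatic): no H
  1 × I: no H
  1 × N: 2 H
  Total hydrogens = 28.

28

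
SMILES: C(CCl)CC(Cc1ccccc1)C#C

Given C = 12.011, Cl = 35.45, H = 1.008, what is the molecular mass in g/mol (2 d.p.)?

206.71

Molecular formula: C13H15Cl.
M = 13×12.011 + 1×35.45 + 15×1.008 = 206.71 g/mol.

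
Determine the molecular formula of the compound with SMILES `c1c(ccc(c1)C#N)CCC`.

C10H11N

Heavy atoms from the SMILES: 10 C, 1 N.
Implicit hydrogens by atom environment:
  4 × C (aromatic): 1 H each → 4
  2 × C: 2 H each → 4
  2 × C (aromatic): no H
  1 × C: 3 H
  1 × C: no H
  1 × N: no H
  Total hydrogens = 11.
Molecular formula: C10H11N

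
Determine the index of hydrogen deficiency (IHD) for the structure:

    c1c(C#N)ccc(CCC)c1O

6

Molecular formula from the SMILES: C10H11NO.
DoU = (2C + 2 + N − H − X)/2 = (2·10 + 2 + 1 − 11 − 0)/2 = 12/2 = 6.
(Structurally: 1 ring(s) + 5 π bond(s) = 6.)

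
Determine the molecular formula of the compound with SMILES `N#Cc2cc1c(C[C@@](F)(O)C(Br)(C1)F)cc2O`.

Heavy atoms from the SMILES: 1 Br, 11 C, 2 F, 1 N, 2 O.
Implicit hydrogens by atom environment:
  4 × C (aromatic): no H
  3 × C: no H
  2 × C: 2 H each → 4
  2 × C (aromatic): 1 H each → 2
  2 × F: no H
  2 × O: 1 H each → 2
  1 × Br: no H
  1 × N: no H
  Total hydrogens = 8.
Molecular formula: C11H8BrF2NO2

C11H8BrF2NO2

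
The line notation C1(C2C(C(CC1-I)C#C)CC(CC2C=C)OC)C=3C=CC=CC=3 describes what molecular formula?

C21H25IO

Heavy atoms from the SMILES: 21 C, 1 I, 1 O.
Implicit hydrogens by atom environment:
  9 × C: 1 H each → 9
  5 × C (aromatic): 1 H each → 5
  4 × C: 2 H each → 8
  1 × C: 3 H
  1 × C: no H
  1 × C (aromatic): no H
  1 × I: no H
  1 × O: no H
  Total hydrogens = 25.
Molecular formula: C21H25IO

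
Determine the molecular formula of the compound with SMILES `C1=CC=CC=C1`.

Heavy atoms from the SMILES: 6 C.
Implicit hydrogens by atom environment:
  6 × C (aromatic): 1 H each → 6
  Total hydrogens = 6.
Molecular formula: C6H6

C6H6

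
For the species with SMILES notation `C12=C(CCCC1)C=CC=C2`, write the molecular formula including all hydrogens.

C10H12

Heavy atoms from the SMILES: 10 C.
Implicit hydrogens by atom environment:
  4 × C: 2 H each → 8
  4 × C (aromatic): 1 H each → 4
  2 × C (aromatic): no H
  Total hydrogens = 12.
Molecular formula: C10H12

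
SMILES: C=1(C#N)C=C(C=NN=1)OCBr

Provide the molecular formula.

Heavy atoms from the SMILES: 1 Br, 6 C, 3 N, 1 O.
Implicit hydrogens by atom environment:
  2 × C (aromatic): 1 H each → 2
  2 × C (aromatic): no H
  2 × N (aromatic): no H
  1 × Br: no H
  1 × C: 2 H
  1 × C: no H
  1 × N: no H
  1 × O: no H
  Total hydrogens = 4.
Molecular formula: C6H4BrN3O

C6H4BrN3O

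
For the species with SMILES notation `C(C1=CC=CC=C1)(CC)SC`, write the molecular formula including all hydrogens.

C10H14S

Heavy atoms from the SMILES: 10 C, 1 S.
Implicit hydrogens by atom environment:
  5 × C (aromatic): 1 H each → 5
  2 × C: 3 H each → 6
  1 × C: 2 H
  1 × C: 1 H
  1 × C (aromatic): no H
  1 × S: no H
  Total hydrogens = 14.
Molecular formula: C10H14S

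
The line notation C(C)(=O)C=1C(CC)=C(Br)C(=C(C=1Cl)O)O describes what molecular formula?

C10H10BrClO3

Heavy atoms from the SMILES: 1 Br, 10 C, 1 Cl, 3 O.
Implicit hydrogens by atom environment:
  6 × C (aromatic): no H
  2 × C: 3 H each → 6
  2 × O: 1 H each → 2
  1 × Br: no H
  1 × C: 2 H
  1 × C: no H
  1 × Cl: no H
  1 × O: no H
  Total hydrogens = 10.
Molecular formula: C10H10BrClO3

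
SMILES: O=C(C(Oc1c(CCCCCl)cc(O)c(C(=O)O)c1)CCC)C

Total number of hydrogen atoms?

Hydrogens are implicit in SMILES; fill each atom to its normal valence:
  6 × C: 2 H each → 12
  4 × C (aromatic): no H
  3 × O: no H
  2 × C: 3 H each → 6
  2 × C (aromatic): 1 H each → 2
  2 × C: no H
  2 × O: 1 H each → 2
  1 × C: 1 H
  1 × Cl: no H
  Total hydrogens = 23.

23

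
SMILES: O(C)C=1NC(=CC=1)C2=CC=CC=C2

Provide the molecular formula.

C11H11NO

Heavy atoms from the SMILES: 11 C, 1 N, 1 O.
Implicit hydrogens by atom environment:
  7 × C (aromatic): 1 H each → 7
  3 × C (aromatic): no H
  1 × C: 3 H
  1 × N (aromatic): 1 H
  1 × O: no H
  Total hydrogens = 11.
Molecular formula: C11H11NO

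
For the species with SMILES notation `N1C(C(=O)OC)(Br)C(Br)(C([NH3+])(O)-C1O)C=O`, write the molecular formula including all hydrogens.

C7H11Br2N2O5+

Heavy atoms from the SMILES: 2 Br, 7 C, 2 N, 5 O.
Implicit hydrogens by atom environment:
  4 × C: no H
  3 × O: no H
  2 × Br: no H
  2 × C: 1 H each → 2
  2 × O: 1 H each → 2
  1 × C: 3 H
  1 × N (charge +1): 3 H
  1 × N: 1 H
  Total hydrogens = 11.
Net charge +1.
Molecular formula: C7H11Br2N2O5+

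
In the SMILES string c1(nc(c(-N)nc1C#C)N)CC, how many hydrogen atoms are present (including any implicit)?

Hydrogens are implicit in SMILES; fill each atom to its normal valence:
  4 × C (aromatic): no H
  2 × N: 2 H each → 4
  2 × N (aromatic): no H
  1 × C: 3 H
  1 × C: 2 H
  1 × C: 1 H
  1 × C: no H
  Total hydrogens = 10.

10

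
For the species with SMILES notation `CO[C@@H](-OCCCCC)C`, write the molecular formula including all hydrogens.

Heavy atoms from the SMILES: 8 C, 2 O.
Implicit hydrogens by atom environment:
  4 × C: 2 H each → 8
  3 × C: 3 H each → 9
  2 × O: no H
  1 × C: 1 H
  Total hydrogens = 18.
Molecular formula: C8H18O2

C8H18O2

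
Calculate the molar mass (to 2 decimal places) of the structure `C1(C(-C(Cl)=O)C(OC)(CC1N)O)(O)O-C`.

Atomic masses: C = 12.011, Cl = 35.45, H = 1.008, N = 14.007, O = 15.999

Molecular formula: C8H14ClNO5.
M = 8×12.011 + 1×35.45 + 14×1.008 + 1×14.007 + 5×15.999 = 239.65 g/mol.

239.65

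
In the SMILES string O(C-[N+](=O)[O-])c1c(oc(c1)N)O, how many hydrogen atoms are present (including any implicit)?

Hydrogens are implicit in SMILES; fill each atom to its normal valence:
  3 × C (aromatic): no H
  2 × O: no H
  1 × C: 2 H
  1 × C (aromatic): 1 H
  1 × N: 2 H
  1 × N (charge +1): no H
  1 × O: 1 H
  1 × O (aromatic): no H
  1 × O (charge -1): no H
  Total hydrogens = 6.

6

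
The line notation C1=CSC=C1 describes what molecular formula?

Heavy atoms from the SMILES: 4 C, 1 S.
Implicit hydrogens by atom environment:
  4 × C (aromatic): 1 H each → 4
  1 × S (aromatic): no H
  Total hydrogens = 4.
Molecular formula: C4H4S

C4H4S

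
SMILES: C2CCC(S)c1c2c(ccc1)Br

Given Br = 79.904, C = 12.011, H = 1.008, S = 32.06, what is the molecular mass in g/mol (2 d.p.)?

243.16

Molecular formula: C10H11BrS.
M = 1×79.904 + 10×12.011 + 11×1.008 + 1×32.06 = 243.16 g/mol.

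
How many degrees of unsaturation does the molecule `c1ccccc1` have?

4

Molecular formula from the SMILES: C6H6.
DoU = (2C + 2 + N − H − X)/2 = (2·6 + 2 + 0 − 6 − 0)/2 = 8/2 = 4.
(Structurally: 1 ring(s) + 3 π bond(s) = 4.)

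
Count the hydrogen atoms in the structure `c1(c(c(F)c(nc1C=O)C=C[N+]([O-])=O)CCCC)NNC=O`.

Hydrogens are implicit in SMILES; fill each atom to its normal valence:
  5 × C (aromatic): no H
  4 × C: 1 H each → 4
  3 × C: 2 H each → 6
  3 × O: no H
  2 × N: 1 H each → 2
  1 × C: 3 H
  1 × F: no H
  1 × N (aromatic): no H
  1 × N (charge +1): no H
  1 × O (charge -1): no H
  Total hydrogens = 15.

15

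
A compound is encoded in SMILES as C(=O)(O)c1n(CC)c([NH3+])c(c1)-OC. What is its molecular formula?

C8H13N2O3+

Heavy atoms from the SMILES: 8 C, 2 N, 3 O.
Implicit hydrogens by atom environment:
  3 × C (aromatic): no H
  2 × C: 3 H each → 6
  2 × O: no H
  1 × C: 2 H
  1 × C (aromatic): 1 H
  1 × C: no H
  1 × N (charge +1): 3 H
  1 × N (aromatic): no H
  1 × O: 1 H
  Total hydrogens = 13.
Net charge +1.
Molecular formula: C8H13N2O3+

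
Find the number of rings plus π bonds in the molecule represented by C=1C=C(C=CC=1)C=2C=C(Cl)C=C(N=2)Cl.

8

Molecular formula from the SMILES: C11H7Cl2N.
DoU = (2C + 2 + N − H − X)/2 = (2·11 + 2 + 1 − 7 − 2)/2 = 16/2 = 8.
(Structurally: 2 ring(s) + 6 π bond(s) = 8.)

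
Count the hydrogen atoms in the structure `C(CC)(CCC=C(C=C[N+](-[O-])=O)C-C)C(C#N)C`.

Hydrogens are implicit in SMILES; fill each atom to its normal valence:
  5 × C: 1 H each → 5
  4 × C: 2 H each → 8
  3 × C: 3 H each → 9
  2 × C: no H
  1 × N (charge +1): no H
  1 × N: no H
  1 × O: no H
  1 × O (charge -1): no H
  Total hydrogens = 22.

22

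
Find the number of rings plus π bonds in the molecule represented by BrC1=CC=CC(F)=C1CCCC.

4

Molecular formula from the SMILES: C10H12BrF.
DoU = (2C + 2 + N − H − X)/2 = (2·10 + 2 + 0 − 12 − 2)/2 = 8/2 = 4.
(Structurally: 1 ring(s) + 3 π bond(s) = 4.)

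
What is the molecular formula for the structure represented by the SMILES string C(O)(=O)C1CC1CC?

C6H10O2

Heavy atoms from the SMILES: 6 C, 2 O.
Implicit hydrogens by atom environment:
  2 × C: 2 H each → 4
  2 × C: 1 H each → 2
  1 × C: 3 H
  1 × C: no H
  1 × O: 1 H
  1 × O: no H
  Total hydrogens = 10.
Molecular formula: C6H10O2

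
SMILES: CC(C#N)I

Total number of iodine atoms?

The symbol for iodine appears 1 time in the SMILES.

1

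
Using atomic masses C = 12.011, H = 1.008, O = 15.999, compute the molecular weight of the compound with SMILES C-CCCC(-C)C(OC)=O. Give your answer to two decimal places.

144.21

Molecular formula: C8H16O2.
M = 8×12.011 + 16×1.008 + 2×15.999 = 144.21 g/mol.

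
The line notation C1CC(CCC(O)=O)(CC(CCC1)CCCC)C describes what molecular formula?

Heavy atoms from the SMILES: 16 C, 2 O.
Implicit hydrogens by atom environment:
  11 × C: 2 H each → 22
  2 × C: 3 H each → 6
  2 × C: no H
  1 × C: 1 H
  1 × O: 1 H
  1 × O: no H
  Total hydrogens = 30.
Molecular formula: C16H30O2

C16H30O2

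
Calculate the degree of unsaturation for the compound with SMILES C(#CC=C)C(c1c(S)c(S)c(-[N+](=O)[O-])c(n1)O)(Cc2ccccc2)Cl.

12

Molecular formula from the SMILES: C17H13ClN2O3S2.
DoU = (2C + 2 + N − H − X)/2 = (2·17 + 2 + 2 − 13 − 1)/2 = 24/2 = 12.
(Structurally: 2 ring(s) + 10 π bond(s) = 12.)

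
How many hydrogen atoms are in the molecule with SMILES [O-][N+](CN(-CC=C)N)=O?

9

Hydrogens are implicit in SMILES; fill each atom to its normal valence:
  3 × C: 2 H each → 6
  1 × C: 1 H
  1 × N: 2 H
  1 × N: no H
  1 × N (charge +1): no H
  1 × O: no H
  1 × O (charge -1): no H
  Total hydrogens = 9.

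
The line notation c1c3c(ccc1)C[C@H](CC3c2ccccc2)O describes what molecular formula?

C16H16O

Heavy atoms from the SMILES: 16 C, 1 O.
Implicit hydrogens by atom environment:
  9 × C (aromatic): 1 H each → 9
  3 × C (aromatic): no H
  2 × C: 2 H each → 4
  2 × C: 1 H each → 2
  1 × O: 1 H
  Total hydrogens = 16.
Molecular formula: C16H16O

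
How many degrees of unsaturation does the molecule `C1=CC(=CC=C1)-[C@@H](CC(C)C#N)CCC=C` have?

7

Molecular formula from the SMILES: C15H19N.
DoU = (2C + 2 + N − H − X)/2 = (2·15 + 2 + 1 − 19 − 0)/2 = 14/2 = 7.
(Structurally: 1 ring(s) + 6 π bond(s) = 7.)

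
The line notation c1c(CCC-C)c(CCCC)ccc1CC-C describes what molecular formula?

C17H28

Heavy atoms from the SMILES: 17 C.
Implicit hydrogens by atom environment:
  8 × C: 2 H each → 16
  3 × C: 3 H each → 9
  3 × C (aromatic): 1 H each → 3
  3 × C (aromatic): no H
  Total hydrogens = 28.
Molecular formula: C17H28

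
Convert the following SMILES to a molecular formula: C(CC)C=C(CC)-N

C7H15N

Heavy atoms from the SMILES: 7 C, 1 N.
Implicit hydrogens by atom environment:
  3 × C: 2 H each → 6
  2 × C: 3 H each → 6
  1 × C: 1 H
  1 × C: no H
  1 × N: 2 H
  Total hydrogens = 15.
Molecular formula: C7H15N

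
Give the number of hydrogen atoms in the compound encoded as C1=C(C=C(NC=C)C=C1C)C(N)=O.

12

Hydrogens are implicit in SMILES; fill each atom to its normal valence:
  3 × C (aromatic): 1 H each → 3
  3 × C (aromatic): no H
  1 × C: 3 H
  1 × C: 2 H
  1 × C: 1 H
  1 × C: no H
  1 × N: 2 H
  1 × N: 1 H
  1 × O: no H
  Total hydrogens = 12.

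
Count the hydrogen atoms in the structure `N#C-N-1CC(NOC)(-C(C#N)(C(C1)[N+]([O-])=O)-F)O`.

Hydrogens are implicit in SMILES; fill each atom to its normal valence:
  4 × C: no H
  3 × N: no H
  2 × C: 2 H each → 4
  2 × O: no H
  1 × C: 3 H
  1 × C: 1 H
  1 × F: no H
  1 × N: 1 H
  1 × N (charge +1): no H
  1 × O: 1 H
  1 × O (charge -1): no H
  Total hydrogens = 10.

10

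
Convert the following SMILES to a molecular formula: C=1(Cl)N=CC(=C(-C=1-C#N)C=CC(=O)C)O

C10H7ClN2O2

Heavy atoms from the SMILES: 10 C, 1 Cl, 2 N, 2 O.
Implicit hydrogens by atom environment:
  4 × C (aromatic): no H
  2 × C: 1 H each → 2
  2 × C: no H
  1 × C: 3 H
  1 × C (aromatic): 1 H
  1 × Cl: no H
  1 × N (aromatic): no H
  1 × N: no H
  1 × O: 1 H
  1 × O: no H
  Total hydrogens = 7.
Molecular formula: C10H7ClN2O2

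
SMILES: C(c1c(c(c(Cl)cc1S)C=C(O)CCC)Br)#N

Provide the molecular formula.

Heavy atoms from the SMILES: 1 Br, 12 C, 1 Cl, 1 N, 1 O, 1 S.
Implicit hydrogens by atom environment:
  5 × C (aromatic): no H
  2 × C: 2 H each → 4
  2 × C: no H
  1 × Br: no H
  1 × C: 3 H
  1 × C (aromatic): 1 H
  1 × C: 1 H
  1 × Cl: no H
  1 × N: no H
  1 × O: 1 H
  1 × S: 1 H
  Total hydrogens = 11.
Molecular formula: C12H11BrClNOS

C12H11BrClNOS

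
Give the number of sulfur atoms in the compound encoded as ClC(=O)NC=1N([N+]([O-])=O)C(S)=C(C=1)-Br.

The symbol for sulfur appears 1 time in the SMILES.

1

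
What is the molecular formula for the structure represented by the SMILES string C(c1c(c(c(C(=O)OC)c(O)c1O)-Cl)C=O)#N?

C10H6ClNO5

Heavy atoms from the SMILES: 10 C, 1 Cl, 1 N, 5 O.
Implicit hydrogens by atom environment:
  6 × C (aromatic): no H
  3 × O: no H
  2 × C: no H
  2 × O: 1 H each → 2
  1 × C: 3 H
  1 × C: 1 H
  1 × Cl: no H
  1 × N: no H
  Total hydrogens = 6.
Molecular formula: C10H6ClNO5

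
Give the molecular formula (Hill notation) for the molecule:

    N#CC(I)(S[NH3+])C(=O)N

C3H5IN3OS+

Heavy atoms from the SMILES: 3 C, 1 I, 3 N, 1 O, 1 S.
Implicit hydrogens by atom environment:
  3 × C: no H
  1 × I: no H
  1 × N (charge +1): 3 H
  1 × N: 2 H
  1 × N: no H
  1 × O: no H
  1 × S: no H
  Total hydrogens = 5.
Net charge +1.
Molecular formula: C3H5IN3OS+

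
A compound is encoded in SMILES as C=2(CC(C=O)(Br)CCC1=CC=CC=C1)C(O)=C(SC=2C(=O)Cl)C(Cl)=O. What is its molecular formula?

C17H13BrCl2O4S

Heavy atoms from the SMILES: 1 Br, 17 C, 2 Cl, 4 O, 1 S.
Implicit hydrogens by atom environment:
  5 × C (aromatic): 1 H each → 5
  5 × C (aromatic): no H
  3 × C: 2 H each → 6
  3 × C: no H
  3 × O: no H
  2 × Cl: no H
  1 × Br: no H
  1 × C: 1 H
  1 × O: 1 H
  1 × S (aromatic): no H
  Total hydrogens = 13.
Molecular formula: C17H13BrCl2O4S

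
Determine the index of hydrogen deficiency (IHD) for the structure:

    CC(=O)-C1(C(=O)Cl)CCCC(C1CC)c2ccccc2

Molecular formula from the SMILES: C17H21ClO2.
DoU = (2C + 2 + N − H − X)/2 = (2·17 + 2 + 0 − 21 − 1)/2 = 14/2 = 7.
(Structurally: 2 ring(s) + 5 π bond(s) = 7.)

7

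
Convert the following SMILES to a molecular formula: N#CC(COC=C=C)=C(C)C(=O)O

C9H9NO3

Heavy atoms from the SMILES: 9 C, 1 N, 3 O.
Implicit hydrogens by atom environment:
  5 × C: no H
  2 × C: 2 H each → 4
  2 × O: no H
  1 × C: 3 H
  1 × C: 1 H
  1 × N: no H
  1 × O: 1 H
  Total hydrogens = 9.
Molecular formula: C9H9NO3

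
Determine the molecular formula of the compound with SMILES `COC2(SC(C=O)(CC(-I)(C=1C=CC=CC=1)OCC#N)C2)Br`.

Heavy atoms from the SMILES: 1 Br, 15 C, 1 I, 1 N, 3 O, 1 S.
Implicit hydrogens by atom environment:
  5 × C (aromatic): 1 H each → 5
  4 × C: no H
  3 × C: 2 H each → 6
  3 × O: no H
  1 × Br: no H
  1 × C: 3 H
  1 × C: 1 H
  1 × C (aromatic): no H
  1 × I: no H
  1 × N: no H
  1 × S: no H
  Total hydrogens = 15.
Molecular formula: C15H15BrINO3S

C15H15BrINO3S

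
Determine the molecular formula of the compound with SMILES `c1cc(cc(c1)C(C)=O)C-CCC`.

C12H16O

Heavy atoms from the SMILES: 12 C, 1 O.
Implicit hydrogens by atom environment:
  4 × C (aromatic): 1 H each → 4
  3 × C: 2 H each → 6
  2 × C: 3 H each → 6
  2 × C (aromatic): no H
  1 × C: no H
  1 × O: no H
  Total hydrogens = 16.
Molecular formula: C12H16O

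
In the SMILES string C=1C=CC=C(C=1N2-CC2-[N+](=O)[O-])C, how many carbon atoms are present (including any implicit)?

9

The symbol for carbon appears 9 times in the SMILES.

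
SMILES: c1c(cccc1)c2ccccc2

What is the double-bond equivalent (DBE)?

Molecular formula from the SMILES: C12H10.
DoU = (2C + 2 + N − H − X)/2 = (2·12 + 2 + 0 − 10 − 0)/2 = 16/2 = 8.
(Structurally: 2 ring(s) + 6 π bond(s) = 8.)

8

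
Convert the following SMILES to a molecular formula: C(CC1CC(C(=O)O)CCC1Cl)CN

Heavy atoms from the SMILES: 10 C, 1 Cl, 1 N, 2 O.
Implicit hydrogens by atom environment:
  6 × C: 2 H each → 12
  3 × C: 1 H each → 3
  1 × C: no H
  1 × Cl: no H
  1 × N: 2 H
  1 × O: 1 H
  1 × O: no H
  Total hydrogens = 18.
Molecular formula: C10H18ClNO2

C10H18ClNO2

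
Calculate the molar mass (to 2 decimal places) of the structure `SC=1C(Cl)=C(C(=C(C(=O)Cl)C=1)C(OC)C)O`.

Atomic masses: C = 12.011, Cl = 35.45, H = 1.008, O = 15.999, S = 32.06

Molecular formula: C10H10Cl2O3S.
M = 10×12.011 + 2×35.45 + 10×1.008 + 3×15.999 + 1×32.06 = 281.15 g/mol.

281.15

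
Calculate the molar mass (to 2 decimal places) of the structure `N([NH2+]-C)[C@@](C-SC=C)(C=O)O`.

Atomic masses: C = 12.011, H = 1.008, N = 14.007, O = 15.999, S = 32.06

Molecular formula: C6H13N2O2S+.
M = 6×12.011 + 13×1.008 + 2×14.007 + 2×15.999 + 1×32.06 = 177.24 g/mol.

177.24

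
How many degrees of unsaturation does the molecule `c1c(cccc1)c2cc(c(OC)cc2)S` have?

8

Molecular formula from the SMILES: C13H12OS.
DoU = (2C + 2 + N − H − X)/2 = (2·13 + 2 + 0 − 12 − 0)/2 = 16/2 = 8.
(Structurally: 2 ring(s) + 6 π bond(s) = 8.)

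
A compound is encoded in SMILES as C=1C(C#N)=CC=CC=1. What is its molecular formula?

C7H5N

Heavy atoms from the SMILES: 7 C, 1 N.
Implicit hydrogens by atom environment:
  5 × C (aromatic): 1 H each → 5
  1 × C (aromatic): no H
  1 × C: no H
  1 × N: no H
  Total hydrogens = 5.
Molecular formula: C7H5N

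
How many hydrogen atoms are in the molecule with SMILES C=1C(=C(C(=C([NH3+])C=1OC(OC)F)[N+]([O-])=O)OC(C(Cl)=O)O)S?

11

Hydrogens are implicit in SMILES; fill each atom to its normal valence:
  5 × C (aromatic): no H
  5 × O: no H
  2 × C: 1 H each → 2
  1 × C: 3 H
  1 × C (aromatic): 1 H
  1 × C: no H
  1 × Cl: no H
  1 × F: no H
  1 × N (charge +1): 3 H
  1 × N (charge +1): no H
  1 × O: 1 H
  1 × O (charge -1): no H
  1 × S: 1 H
  Total hydrogens = 11.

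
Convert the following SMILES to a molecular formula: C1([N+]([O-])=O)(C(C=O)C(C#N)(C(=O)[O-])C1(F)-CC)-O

C9H8FN2O6-

Heavy atoms from the SMILES: 9 C, 1 F, 2 N, 6 O.
Implicit hydrogens by atom environment:
  5 × C: no H
  3 × O: no H
  2 × C: 1 H each → 2
  2 × O (charge -1): no H
  1 × C: 3 H
  1 × C: 2 H
  1 × F: no H
  1 × N: no H
  1 × N (charge +1): no H
  1 × O: 1 H
  Total hydrogens = 8.
Net charge -1.
Molecular formula: C9H8FN2O6-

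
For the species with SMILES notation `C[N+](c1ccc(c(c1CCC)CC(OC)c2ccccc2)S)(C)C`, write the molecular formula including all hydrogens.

C21H30NOS+

Heavy atoms from the SMILES: 21 C, 1 N, 1 O, 1 S.
Implicit hydrogens by atom environment:
  7 × C (aromatic): 1 H each → 7
  5 × C: 3 H each → 15
  5 × C (aromatic): no H
  3 × C: 2 H each → 6
  1 × C: 1 H
  1 × N (charge +1): no H
  1 × O: no H
  1 × S: 1 H
  Total hydrogens = 30.
Net charge +1.
Molecular formula: C21H30NOS+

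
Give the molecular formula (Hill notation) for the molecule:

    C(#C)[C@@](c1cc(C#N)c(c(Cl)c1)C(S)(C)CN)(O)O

C13H13ClN2O2S

Heavy atoms from the SMILES: 13 C, 1 Cl, 2 N, 2 O, 1 S.
Implicit hydrogens by atom environment:
  4 × C (aromatic): no H
  4 × C: no H
  2 × C (aromatic): 1 H each → 2
  2 × O: 1 H each → 2
  1 × C: 3 H
  1 × C: 2 H
  1 × C: 1 H
  1 × Cl: no H
  1 × N: 2 H
  1 × N: no H
  1 × S: 1 H
  Total hydrogens = 13.
Molecular formula: C13H13ClN2O2S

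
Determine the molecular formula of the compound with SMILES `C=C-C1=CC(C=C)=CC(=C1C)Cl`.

Heavy atoms from the SMILES: 11 C, 1 Cl.
Implicit hydrogens by atom environment:
  4 × C (aromatic): no H
  2 × C: 2 H each → 4
  2 × C (aromatic): 1 H each → 2
  2 × C: 1 H each → 2
  1 × C: 3 H
  1 × Cl: no H
  Total hydrogens = 11.
Molecular formula: C11H11Cl

C11H11Cl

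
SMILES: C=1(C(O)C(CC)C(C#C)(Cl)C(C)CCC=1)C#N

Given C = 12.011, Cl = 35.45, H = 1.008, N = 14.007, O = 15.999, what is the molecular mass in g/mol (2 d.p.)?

Molecular formula: C14H18ClNO.
M = 14×12.011 + 1×35.45 + 18×1.008 + 1×14.007 + 1×15.999 = 251.75 g/mol.

251.75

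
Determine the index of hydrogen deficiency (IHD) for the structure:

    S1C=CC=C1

Molecular formula from the SMILES: C4H4S.
DoU = (2C + 2 + N − H − X)/2 = (2·4 + 2 + 0 − 4 − 0)/2 = 6/2 = 3.
(Structurally: 1 ring(s) + 2 π bond(s) = 3.)

3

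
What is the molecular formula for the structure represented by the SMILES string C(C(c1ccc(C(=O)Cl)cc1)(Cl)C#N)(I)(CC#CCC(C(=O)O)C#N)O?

Heavy atoms from the SMILES: 17 C, 2 Cl, 1 I, 2 N, 4 O.
Implicit hydrogens by atom environment:
  8 × C: no H
  4 × C (aromatic): 1 H each → 4
  2 × C: 2 H each → 4
  2 × C (aromatic): no H
  2 × Cl: no H
  2 × N: no H
  2 × O: 1 H each → 2
  2 × O: no H
  1 × C: 1 H
  1 × I: no H
  Total hydrogens = 11.
Molecular formula: C17H11Cl2IN2O4

C17H11Cl2IN2O4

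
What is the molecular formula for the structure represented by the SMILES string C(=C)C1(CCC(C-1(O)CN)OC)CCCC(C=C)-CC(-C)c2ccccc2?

Heavy atoms from the SMILES: 24 C, 1 N, 2 O.
Implicit hydrogens by atom environment:
  9 × C: 2 H each → 18
  5 × C: 1 H each → 5
  5 × C (aromatic): 1 H each → 5
  2 × C: 3 H each → 6
  2 × C: no H
  1 × C (aromatic): no H
  1 × N: 2 H
  1 × O: 1 H
  1 × O: no H
  Total hydrogens = 37.
Molecular formula: C24H37NO2

C24H37NO2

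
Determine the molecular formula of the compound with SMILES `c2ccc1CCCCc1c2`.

Heavy atoms from the SMILES: 10 C.
Implicit hydrogens by atom environment:
  4 × C: 2 H each → 8
  4 × C (aromatic): 1 H each → 4
  2 × C (aromatic): no H
  Total hydrogens = 12.
Molecular formula: C10H12

C10H12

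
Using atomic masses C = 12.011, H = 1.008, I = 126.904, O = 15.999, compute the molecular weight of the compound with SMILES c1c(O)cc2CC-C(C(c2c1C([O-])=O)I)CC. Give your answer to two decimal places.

345.16

Molecular formula: C13H14IO3-.
M = 13×12.011 + 14×1.008 + 1×126.904 + 3×15.999 = 345.16 g/mol.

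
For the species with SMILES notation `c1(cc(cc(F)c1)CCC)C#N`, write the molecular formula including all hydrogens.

Heavy atoms from the SMILES: 10 C, 1 F, 1 N.
Implicit hydrogens by atom environment:
  3 × C (aromatic): 1 H each → 3
  3 × C (aromatic): no H
  2 × C: 2 H each → 4
  1 × C: 3 H
  1 × C: no H
  1 × F: no H
  1 × N: no H
  Total hydrogens = 10.
Molecular formula: C10H10FN

C10H10FN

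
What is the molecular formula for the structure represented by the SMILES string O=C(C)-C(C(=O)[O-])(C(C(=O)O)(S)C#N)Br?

C7H5BrNO5S-

Heavy atoms from the SMILES: 1 Br, 7 C, 1 N, 5 O, 1 S.
Implicit hydrogens by atom environment:
  6 × C: no H
  3 × O: no H
  1 × Br: no H
  1 × C: 3 H
  1 × N: no H
  1 × O: 1 H
  1 × O (charge -1): no H
  1 × S: 1 H
  Total hydrogens = 5.
Net charge -1.
Molecular formula: C7H5BrNO5S-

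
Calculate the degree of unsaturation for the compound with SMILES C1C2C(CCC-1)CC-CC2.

Molecular formula from the SMILES: C10H18.
DoU = (2C + 2 + N − H − X)/2 = (2·10 + 2 + 0 − 18 − 0)/2 = 4/2 = 2.
(Structurally: 2 ring(s) + 0 π bond(s) = 2.)

2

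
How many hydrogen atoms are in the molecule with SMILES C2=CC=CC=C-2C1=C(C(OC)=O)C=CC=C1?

Hydrogens are implicit in SMILES; fill each atom to its normal valence:
  9 × C (aromatic): 1 H each → 9
  3 × C (aromatic): no H
  2 × O: no H
  1 × C: 3 H
  1 × C: no H
  Total hydrogens = 12.

12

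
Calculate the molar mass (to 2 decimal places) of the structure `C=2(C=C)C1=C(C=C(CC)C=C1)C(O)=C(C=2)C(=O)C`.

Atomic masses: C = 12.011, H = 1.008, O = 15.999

Molecular formula: C16H16O2.
M = 16×12.011 + 16×1.008 + 2×15.999 = 240.30 g/mol.

240.30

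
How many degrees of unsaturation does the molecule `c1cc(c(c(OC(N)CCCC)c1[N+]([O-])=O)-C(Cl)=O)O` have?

6

Molecular formula from the SMILES: C12H15ClN2O5.
DoU = (2C + 2 + N − H − X)/2 = (2·12 + 2 + 2 − 15 − 1)/2 = 12/2 = 6.
(Structurally: 1 ring(s) + 5 π bond(s) = 6.)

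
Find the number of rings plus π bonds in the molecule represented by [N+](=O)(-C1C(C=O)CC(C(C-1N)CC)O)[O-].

3

Molecular formula from the SMILES: C9H16N2O4.
DoU = (2C + 2 + N − H − X)/2 = (2·9 + 2 + 2 − 16 − 0)/2 = 6/2 = 3.
(Structurally: 1 ring(s) + 2 π bond(s) = 3.)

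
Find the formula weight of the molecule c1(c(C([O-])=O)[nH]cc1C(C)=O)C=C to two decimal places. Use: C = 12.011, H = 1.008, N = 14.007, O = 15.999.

Molecular formula: C9H8NO3-.
M = 9×12.011 + 8×1.008 + 1×14.007 + 3×15.999 = 178.17 g/mol.

178.17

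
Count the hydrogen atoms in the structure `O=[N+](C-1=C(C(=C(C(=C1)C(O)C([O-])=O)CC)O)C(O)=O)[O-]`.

Hydrogens are implicit in SMILES; fill each atom to its normal valence:
  5 × C (aromatic): no H
  3 × O: 1 H each → 3
  3 × O: no H
  2 × C: no H
  2 × O (charge -1): no H
  1 × C: 3 H
  1 × C: 2 H
  1 × C (aromatic): 1 H
  1 × C: 1 H
  1 × N (charge +1): no H
  Total hydrogens = 10.

10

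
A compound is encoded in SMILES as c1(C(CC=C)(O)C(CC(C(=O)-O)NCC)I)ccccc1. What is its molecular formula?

C16H22INO3

Heavy atoms from the SMILES: 16 C, 1 I, 1 N, 3 O.
Implicit hydrogens by atom environment:
  5 × C (aromatic): 1 H each → 5
  4 × C: 2 H each → 8
  3 × C: 1 H each → 3
  2 × C: no H
  2 × O: 1 H each → 2
  1 × C: 3 H
  1 × C (aromatic): no H
  1 × I: no H
  1 × N: 1 H
  1 × O: no H
  Total hydrogens = 22.
Molecular formula: C16H22INO3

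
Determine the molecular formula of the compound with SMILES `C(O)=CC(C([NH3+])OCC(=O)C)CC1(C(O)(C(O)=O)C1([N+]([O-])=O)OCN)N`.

C13H23N4O9+

Heavy atoms from the SMILES: 13 C, 4 N, 9 O.
Implicit hydrogens by atom environment:
  5 × C: no H
  5 × O: no H
  4 × C: 1 H each → 4
  3 × C: 2 H each → 6
  3 × O: 1 H each → 3
  2 × N: 2 H each → 4
  1 × C: 3 H
  1 × N (charge +1): 3 H
  1 × N (charge +1): no H
  1 × O (charge -1): no H
  Total hydrogens = 23.
Net charge +1.
Molecular formula: C13H23N4O9+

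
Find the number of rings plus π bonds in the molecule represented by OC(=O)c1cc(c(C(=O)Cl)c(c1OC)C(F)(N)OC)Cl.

Molecular formula from the SMILES: C11H10Cl2FNO5.
DoU = (2C + 2 + N − H − X)/2 = (2·11 + 2 + 1 − 10 − 3)/2 = 12/2 = 6.
(Structurally: 1 ring(s) + 5 π bond(s) = 6.)

6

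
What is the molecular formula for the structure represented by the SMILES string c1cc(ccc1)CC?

Heavy atoms from the SMILES: 8 C.
Implicit hydrogens by atom environment:
  5 × C (aromatic): 1 H each → 5
  1 × C: 3 H
  1 × C: 2 H
  1 × C (aromatic): no H
  Total hydrogens = 10.
Molecular formula: C8H10

C8H10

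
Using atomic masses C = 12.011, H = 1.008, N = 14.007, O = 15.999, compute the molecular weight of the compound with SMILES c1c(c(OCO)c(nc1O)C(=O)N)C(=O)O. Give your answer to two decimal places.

228.16

Molecular formula: C8H8N2O6.
M = 8×12.011 + 8×1.008 + 2×14.007 + 6×15.999 = 228.16 g/mol.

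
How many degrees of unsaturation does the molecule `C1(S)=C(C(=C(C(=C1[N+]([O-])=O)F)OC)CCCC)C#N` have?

Molecular formula from the SMILES: C12H13FN2O3S.
DoU = (2C + 2 + N − H − X)/2 = (2·12 + 2 + 2 − 13 − 1)/2 = 14/2 = 7.
(Structurally: 1 ring(s) + 6 π bond(s) = 7.)

7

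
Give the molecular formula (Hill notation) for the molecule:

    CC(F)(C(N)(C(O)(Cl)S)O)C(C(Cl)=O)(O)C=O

Heavy atoms from the SMILES: 7 C, 2 Cl, 1 F, 1 N, 5 O, 1 S.
Implicit hydrogens by atom environment:
  5 × C: no H
  3 × O: 1 H each → 3
  2 × Cl: no H
  2 × O: no H
  1 × C: 3 H
  1 × C: 1 H
  1 × F: no H
  1 × N: 2 H
  1 × S: 1 H
  Total hydrogens = 10.
Molecular formula: C7H10Cl2FNO5S

C7H10Cl2FNO5S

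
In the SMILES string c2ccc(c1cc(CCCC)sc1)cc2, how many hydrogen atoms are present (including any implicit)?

Hydrogens are implicit in SMILES; fill each atom to its normal valence:
  7 × C (aromatic): 1 H each → 7
  3 × C: 2 H each → 6
  3 × C (aromatic): no H
  1 × C: 3 H
  1 × S (aromatic): no H
  Total hydrogens = 16.

16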